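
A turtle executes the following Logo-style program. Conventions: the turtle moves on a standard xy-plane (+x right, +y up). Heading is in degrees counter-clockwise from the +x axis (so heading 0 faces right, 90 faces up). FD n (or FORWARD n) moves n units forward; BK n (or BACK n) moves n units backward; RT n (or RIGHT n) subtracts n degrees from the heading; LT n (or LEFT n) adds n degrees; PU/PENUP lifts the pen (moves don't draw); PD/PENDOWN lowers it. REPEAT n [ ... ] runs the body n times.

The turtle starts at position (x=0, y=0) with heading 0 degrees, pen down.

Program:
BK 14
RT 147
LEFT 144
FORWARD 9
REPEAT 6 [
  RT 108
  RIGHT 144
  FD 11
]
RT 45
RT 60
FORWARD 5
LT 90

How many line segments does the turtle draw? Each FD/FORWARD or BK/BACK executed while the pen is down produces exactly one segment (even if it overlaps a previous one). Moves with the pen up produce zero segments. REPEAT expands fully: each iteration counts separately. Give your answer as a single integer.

Executing turtle program step by step:
Start: pos=(0,0), heading=0, pen down
BK 14: (0,0) -> (-14,0) [heading=0, draw]
RT 147: heading 0 -> 213
LT 144: heading 213 -> 357
FD 9: (-14,0) -> (-5.012,-0.471) [heading=357, draw]
REPEAT 6 [
  -- iteration 1/6 --
  RT 108: heading 357 -> 249
  RT 144: heading 249 -> 105
  FD 11: (-5.012,-0.471) -> (-7.859,10.154) [heading=105, draw]
  -- iteration 2/6 --
  RT 108: heading 105 -> 357
  RT 144: heading 357 -> 213
  FD 11: (-7.859,10.154) -> (-17.085,4.163) [heading=213, draw]
  -- iteration 3/6 --
  RT 108: heading 213 -> 105
  RT 144: heading 105 -> 321
  FD 11: (-17.085,4.163) -> (-8.536,-2.759) [heading=321, draw]
  -- iteration 4/6 --
  RT 108: heading 321 -> 213
  RT 144: heading 213 -> 69
  FD 11: (-8.536,-2.759) -> (-4.594,7.51) [heading=69, draw]
  -- iteration 5/6 --
  RT 108: heading 69 -> 321
  RT 144: heading 321 -> 177
  FD 11: (-4.594,7.51) -> (-15.579,8.086) [heading=177, draw]
  -- iteration 6/6 --
  RT 108: heading 177 -> 69
  RT 144: heading 69 -> 285
  FD 11: (-15.579,8.086) -> (-12.732,-2.539) [heading=285, draw]
]
RT 45: heading 285 -> 240
RT 60: heading 240 -> 180
FD 5: (-12.732,-2.539) -> (-17.732,-2.539) [heading=180, draw]
LT 90: heading 180 -> 270
Final: pos=(-17.732,-2.539), heading=270, 9 segment(s) drawn
Segments drawn: 9

Answer: 9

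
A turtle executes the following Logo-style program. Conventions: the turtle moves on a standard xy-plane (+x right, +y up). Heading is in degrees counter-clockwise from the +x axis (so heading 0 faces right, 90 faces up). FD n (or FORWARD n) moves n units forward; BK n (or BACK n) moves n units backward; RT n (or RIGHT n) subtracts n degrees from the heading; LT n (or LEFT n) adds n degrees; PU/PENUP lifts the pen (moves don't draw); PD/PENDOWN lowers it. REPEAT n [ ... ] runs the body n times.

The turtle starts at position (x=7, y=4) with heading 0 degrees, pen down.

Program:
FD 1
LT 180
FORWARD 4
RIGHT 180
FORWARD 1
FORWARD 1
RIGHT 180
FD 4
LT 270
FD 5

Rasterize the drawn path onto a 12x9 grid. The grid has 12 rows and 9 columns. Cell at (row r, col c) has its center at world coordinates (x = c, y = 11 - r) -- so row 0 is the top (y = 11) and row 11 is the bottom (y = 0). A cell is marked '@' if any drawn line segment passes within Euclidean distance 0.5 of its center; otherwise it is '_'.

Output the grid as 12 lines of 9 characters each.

Segment 0: (7,4) -> (8,4)
Segment 1: (8,4) -> (4,4)
Segment 2: (4,4) -> (5,4)
Segment 3: (5,4) -> (6,4)
Segment 4: (6,4) -> (2,4)
Segment 5: (2,4) -> (2,9)

Answer: _________
_________
__@______
__@______
__@______
__@______
__@______
__@@@@@@@
_________
_________
_________
_________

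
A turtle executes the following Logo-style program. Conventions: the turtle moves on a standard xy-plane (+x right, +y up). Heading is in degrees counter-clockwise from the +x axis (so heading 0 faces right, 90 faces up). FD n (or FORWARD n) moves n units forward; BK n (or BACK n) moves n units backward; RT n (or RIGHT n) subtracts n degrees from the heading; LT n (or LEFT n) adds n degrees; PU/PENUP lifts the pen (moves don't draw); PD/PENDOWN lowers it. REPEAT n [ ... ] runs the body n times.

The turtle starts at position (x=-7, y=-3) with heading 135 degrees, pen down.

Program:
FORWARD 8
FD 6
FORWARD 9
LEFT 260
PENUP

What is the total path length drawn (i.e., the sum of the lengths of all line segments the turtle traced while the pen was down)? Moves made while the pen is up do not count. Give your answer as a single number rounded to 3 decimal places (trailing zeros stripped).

Answer: 23

Derivation:
Executing turtle program step by step:
Start: pos=(-7,-3), heading=135, pen down
FD 8: (-7,-3) -> (-12.657,2.657) [heading=135, draw]
FD 6: (-12.657,2.657) -> (-16.899,6.899) [heading=135, draw]
FD 9: (-16.899,6.899) -> (-23.263,13.263) [heading=135, draw]
LT 260: heading 135 -> 35
PU: pen up
Final: pos=(-23.263,13.263), heading=35, 3 segment(s) drawn

Segment lengths:
  seg 1: (-7,-3) -> (-12.657,2.657), length = 8
  seg 2: (-12.657,2.657) -> (-16.899,6.899), length = 6
  seg 3: (-16.899,6.899) -> (-23.263,13.263), length = 9
Total = 23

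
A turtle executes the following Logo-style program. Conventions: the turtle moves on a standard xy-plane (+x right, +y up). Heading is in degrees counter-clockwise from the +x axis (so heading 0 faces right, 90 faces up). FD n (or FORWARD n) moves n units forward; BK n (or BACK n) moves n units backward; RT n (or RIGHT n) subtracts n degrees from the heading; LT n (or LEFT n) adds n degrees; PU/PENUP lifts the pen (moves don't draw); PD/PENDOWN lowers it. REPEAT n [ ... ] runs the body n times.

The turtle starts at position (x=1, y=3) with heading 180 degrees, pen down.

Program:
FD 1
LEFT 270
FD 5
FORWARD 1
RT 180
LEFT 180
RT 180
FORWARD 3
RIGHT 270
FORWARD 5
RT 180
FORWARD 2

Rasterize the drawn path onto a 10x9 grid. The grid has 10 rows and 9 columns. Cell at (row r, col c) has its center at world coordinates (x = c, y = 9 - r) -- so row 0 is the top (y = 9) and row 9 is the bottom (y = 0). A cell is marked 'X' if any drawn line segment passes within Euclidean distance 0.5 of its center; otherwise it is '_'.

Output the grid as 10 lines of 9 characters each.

Answer: X________
X________
X________
XXXXXX___
X________
X________
XX_______
_________
_________
_________

Derivation:
Segment 0: (1,3) -> (0,3)
Segment 1: (0,3) -> (0,8)
Segment 2: (0,8) -> (0,9)
Segment 3: (0,9) -> (0,6)
Segment 4: (0,6) -> (5,6)
Segment 5: (5,6) -> (3,6)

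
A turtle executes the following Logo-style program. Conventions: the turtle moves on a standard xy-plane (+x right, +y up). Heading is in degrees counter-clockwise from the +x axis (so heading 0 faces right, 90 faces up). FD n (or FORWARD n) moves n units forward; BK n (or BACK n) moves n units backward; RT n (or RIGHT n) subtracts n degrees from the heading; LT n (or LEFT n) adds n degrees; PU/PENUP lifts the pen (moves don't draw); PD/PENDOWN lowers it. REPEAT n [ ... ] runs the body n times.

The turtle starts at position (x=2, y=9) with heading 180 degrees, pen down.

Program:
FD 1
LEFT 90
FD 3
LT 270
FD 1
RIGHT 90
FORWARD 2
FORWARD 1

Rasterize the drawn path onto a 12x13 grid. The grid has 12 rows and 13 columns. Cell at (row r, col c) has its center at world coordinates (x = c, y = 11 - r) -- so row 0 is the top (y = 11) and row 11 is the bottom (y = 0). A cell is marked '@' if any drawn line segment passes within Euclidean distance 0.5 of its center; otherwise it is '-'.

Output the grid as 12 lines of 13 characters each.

Segment 0: (2,9) -> (1,9)
Segment 1: (1,9) -> (1,6)
Segment 2: (1,6) -> (-0,6)
Segment 3: (-0,6) -> (0,8)
Segment 4: (0,8) -> (0,9)

Answer: -------------
-------------
@@@----------
@@-----------
@@-----------
@@-----------
-------------
-------------
-------------
-------------
-------------
-------------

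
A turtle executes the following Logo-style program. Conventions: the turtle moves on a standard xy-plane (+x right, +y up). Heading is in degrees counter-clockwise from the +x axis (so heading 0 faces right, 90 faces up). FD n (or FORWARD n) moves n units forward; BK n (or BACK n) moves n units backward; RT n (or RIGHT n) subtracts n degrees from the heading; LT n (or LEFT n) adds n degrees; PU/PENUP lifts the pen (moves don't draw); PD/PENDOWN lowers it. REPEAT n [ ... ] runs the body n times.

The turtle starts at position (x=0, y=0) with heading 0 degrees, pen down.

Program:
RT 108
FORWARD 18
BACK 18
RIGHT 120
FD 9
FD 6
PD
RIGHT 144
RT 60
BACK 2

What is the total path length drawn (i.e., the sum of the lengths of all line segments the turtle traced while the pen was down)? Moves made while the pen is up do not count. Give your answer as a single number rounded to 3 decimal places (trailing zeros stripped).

Answer: 53

Derivation:
Executing turtle program step by step:
Start: pos=(0,0), heading=0, pen down
RT 108: heading 0 -> 252
FD 18: (0,0) -> (-5.562,-17.119) [heading=252, draw]
BK 18: (-5.562,-17.119) -> (0,0) [heading=252, draw]
RT 120: heading 252 -> 132
FD 9: (0,0) -> (-6.022,6.688) [heading=132, draw]
FD 6: (-6.022,6.688) -> (-10.037,11.147) [heading=132, draw]
PD: pen down
RT 144: heading 132 -> 348
RT 60: heading 348 -> 288
BK 2: (-10.037,11.147) -> (-10.655,13.049) [heading=288, draw]
Final: pos=(-10.655,13.049), heading=288, 5 segment(s) drawn

Segment lengths:
  seg 1: (0,0) -> (-5.562,-17.119), length = 18
  seg 2: (-5.562,-17.119) -> (0,0), length = 18
  seg 3: (0,0) -> (-6.022,6.688), length = 9
  seg 4: (-6.022,6.688) -> (-10.037,11.147), length = 6
  seg 5: (-10.037,11.147) -> (-10.655,13.049), length = 2
Total = 53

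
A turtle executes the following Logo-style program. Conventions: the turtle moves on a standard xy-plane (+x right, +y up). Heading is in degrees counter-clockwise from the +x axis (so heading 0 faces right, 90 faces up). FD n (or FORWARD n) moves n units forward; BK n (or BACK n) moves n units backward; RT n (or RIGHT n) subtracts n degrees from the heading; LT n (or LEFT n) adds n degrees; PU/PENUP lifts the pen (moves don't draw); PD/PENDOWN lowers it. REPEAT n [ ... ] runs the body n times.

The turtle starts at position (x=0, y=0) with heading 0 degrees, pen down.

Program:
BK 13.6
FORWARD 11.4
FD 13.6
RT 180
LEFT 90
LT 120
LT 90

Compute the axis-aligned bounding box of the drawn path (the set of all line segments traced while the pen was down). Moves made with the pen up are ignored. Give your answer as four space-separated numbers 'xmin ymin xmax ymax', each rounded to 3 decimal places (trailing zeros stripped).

Executing turtle program step by step:
Start: pos=(0,0), heading=0, pen down
BK 13.6: (0,0) -> (-13.6,0) [heading=0, draw]
FD 11.4: (-13.6,0) -> (-2.2,0) [heading=0, draw]
FD 13.6: (-2.2,0) -> (11.4,0) [heading=0, draw]
RT 180: heading 0 -> 180
LT 90: heading 180 -> 270
LT 120: heading 270 -> 30
LT 90: heading 30 -> 120
Final: pos=(11.4,0), heading=120, 3 segment(s) drawn

Segment endpoints: x in {-13.6, -2.2, 0, 11.4}, y in {0}
xmin=-13.6, ymin=0, xmax=11.4, ymax=0

Answer: -13.6 0 11.4 0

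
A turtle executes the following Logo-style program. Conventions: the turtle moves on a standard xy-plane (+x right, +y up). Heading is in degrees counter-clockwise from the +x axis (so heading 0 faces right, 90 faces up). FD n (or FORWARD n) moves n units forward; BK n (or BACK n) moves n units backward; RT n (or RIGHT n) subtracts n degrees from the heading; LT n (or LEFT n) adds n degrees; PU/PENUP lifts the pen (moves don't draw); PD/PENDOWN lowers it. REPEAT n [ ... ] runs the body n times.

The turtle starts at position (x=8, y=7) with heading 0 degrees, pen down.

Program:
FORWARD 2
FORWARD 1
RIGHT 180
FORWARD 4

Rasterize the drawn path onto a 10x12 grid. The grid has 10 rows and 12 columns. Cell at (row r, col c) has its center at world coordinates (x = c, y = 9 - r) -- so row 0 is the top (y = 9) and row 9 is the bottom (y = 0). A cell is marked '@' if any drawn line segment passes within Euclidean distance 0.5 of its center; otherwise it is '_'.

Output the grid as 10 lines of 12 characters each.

Answer: ____________
____________
_______@@@@@
____________
____________
____________
____________
____________
____________
____________

Derivation:
Segment 0: (8,7) -> (10,7)
Segment 1: (10,7) -> (11,7)
Segment 2: (11,7) -> (7,7)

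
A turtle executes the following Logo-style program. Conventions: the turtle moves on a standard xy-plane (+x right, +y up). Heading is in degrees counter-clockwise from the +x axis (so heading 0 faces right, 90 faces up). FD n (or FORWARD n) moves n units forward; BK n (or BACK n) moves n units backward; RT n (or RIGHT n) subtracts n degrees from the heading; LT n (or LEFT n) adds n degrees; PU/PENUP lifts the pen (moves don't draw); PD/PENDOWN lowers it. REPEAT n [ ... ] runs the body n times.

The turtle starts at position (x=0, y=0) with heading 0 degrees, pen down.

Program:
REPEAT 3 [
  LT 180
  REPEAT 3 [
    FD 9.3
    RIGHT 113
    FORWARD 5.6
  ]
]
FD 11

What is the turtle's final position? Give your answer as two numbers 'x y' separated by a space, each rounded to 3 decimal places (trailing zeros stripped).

Executing turtle program step by step:
Start: pos=(0,0), heading=0, pen down
REPEAT 3 [
  -- iteration 1/3 --
  LT 180: heading 0 -> 180
  REPEAT 3 [
    -- iteration 1/3 --
    FD 9.3: (0,0) -> (-9.3,0) [heading=180, draw]
    RT 113: heading 180 -> 67
    FD 5.6: (-9.3,0) -> (-7.112,5.155) [heading=67, draw]
    -- iteration 2/3 --
    FD 9.3: (-7.112,5.155) -> (-3.478,13.716) [heading=67, draw]
    RT 113: heading 67 -> 314
    FD 5.6: (-3.478,13.716) -> (0.412,9.687) [heading=314, draw]
    -- iteration 3/3 --
    FD 9.3: (0.412,9.687) -> (6.872,2.997) [heading=314, draw]
    RT 113: heading 314 -> 201
    FD 5.6: (6.872,2.997) -> (1.644,0.99) [heading=201, draw]
  ]
  -- iteration 2/3 --
  LT 180: heading 201 -> 21
  REPEAT 3 [
    -- iteration 1/3 --
    FD 9.3: (1.644,0.99) -> (10.327,4.323) [heading=21, draw]
    RT 113: heading 21 -> 268
    FD 5.6: (10.327,4.323) -> (10.131,-1.273) [heading=268, draw]
    -- iteration 2/3 --
    FD 9.3: (10.131,-1.273) -> (9.807,-10.568) [heading=268, draw]
    RT 113: heading 268 -> 155
    FD 5.6: (9.807,-10.568) -> (4.731,-8.201) [heading=155, draw]
    -- iteration 3/3 --
    FD 9.3: (4.731,-8.201) -> (-3.697,-4.271) [heading=155, draw]
    RT 113: heading 155 -> 42
    FD 5.6: (-3.697,-4.271) -> (0.464,-0.523) [heading=42, draw]
  ]
  -- iteration 3/3 --
  LT 180: heading 42 -> 222
  REPEAT 3 [
    -- iteration 1/3 --
    FD 9.3: (0.464,-0.523) -> (-6.447,-6.746) [heading=222, draw]
    RT 113: heading 222 -> 109
    FD 5.6: (-6.447,-6.746) -> (-8.27,-1.451) [heading=109, draw]
    -- iteration 2/3 --
    FD 9.3: (-8.27,-1.451) -> (-11.298,7.342) [heading=109, draw]
    RT 113: heading 109 -> 356
    FD 5.6: (-11.298,7.342) -> (-5.712,6.951) [heading=356, draw]
    -- iteration 3/3 --
    FD 9.3: (-5.712,6.951) -> (3.566,6.302) [heading=356, draw]
    RT 113: heading 356 -> 243
    FD 5.6: (3.566,6.302) -> (1.023,1.313) [heading=243, draw]
  ]
]
FD 11: (1.023,1.313) -> (-3.971,-8.488) [heading=243, draw]
Final: pos=(-3.971,-8.488), heading=243, 19 segment(s) drawn

Answer: -3.971 -8.488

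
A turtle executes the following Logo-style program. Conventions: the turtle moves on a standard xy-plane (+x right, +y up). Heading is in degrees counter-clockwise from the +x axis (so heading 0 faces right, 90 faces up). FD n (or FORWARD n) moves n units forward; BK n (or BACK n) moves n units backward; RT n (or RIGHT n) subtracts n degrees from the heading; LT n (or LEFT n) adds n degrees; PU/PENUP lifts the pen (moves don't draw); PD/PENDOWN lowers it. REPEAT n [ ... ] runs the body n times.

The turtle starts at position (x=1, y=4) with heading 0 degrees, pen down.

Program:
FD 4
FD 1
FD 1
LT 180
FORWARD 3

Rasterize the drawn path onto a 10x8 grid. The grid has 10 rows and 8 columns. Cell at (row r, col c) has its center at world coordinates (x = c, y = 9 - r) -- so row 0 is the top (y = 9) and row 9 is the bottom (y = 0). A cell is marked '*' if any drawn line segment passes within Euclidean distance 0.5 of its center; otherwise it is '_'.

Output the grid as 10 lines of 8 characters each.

Answer: ________
________
________
________
________
_*******
________
________
________
________

Derivation:
Segment 0: (1,4) -> (5,4)
Segment 1: (5,4) -> (6,4)
Segment 2: (6,4) -> (7,4)
Segment 3: (7,4) -> (4,4)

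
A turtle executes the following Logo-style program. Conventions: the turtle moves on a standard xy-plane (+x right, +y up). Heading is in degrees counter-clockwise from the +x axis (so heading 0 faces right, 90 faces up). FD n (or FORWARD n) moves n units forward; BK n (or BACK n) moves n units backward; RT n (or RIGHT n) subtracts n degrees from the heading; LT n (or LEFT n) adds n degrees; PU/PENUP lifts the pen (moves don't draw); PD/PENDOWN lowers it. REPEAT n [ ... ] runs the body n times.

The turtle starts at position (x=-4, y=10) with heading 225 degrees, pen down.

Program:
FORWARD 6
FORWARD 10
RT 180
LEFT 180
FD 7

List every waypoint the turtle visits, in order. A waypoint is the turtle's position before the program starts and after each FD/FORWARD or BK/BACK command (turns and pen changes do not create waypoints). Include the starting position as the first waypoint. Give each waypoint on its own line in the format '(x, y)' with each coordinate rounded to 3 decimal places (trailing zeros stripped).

Executing turtle program step by step:
Start: pos=(-4,10), heading=225, pen down
FD 6: (-4,10) -> (-8.243,5.757) [heading=225, draw]
FD 10: (-8.243,5.757) -> (-15.314,-1.314) [heading=225, draw]
RT 180: heading 225 -> 45
LT 180: heading 45 -> 225
FD 7: (-15.314,-1.314) -> (-20.263,-6.263) [heading=225, draw]
Final: pos=(-20.263,-6.263), heading=225, 3 segment(s) drawn
Waypoints (4 total):
(-4, 10)
(-8.243, 5.757)
(-15.314, -1.314)
(-20.263, -6.263)

Answer: (-4, 10)
(-8.243, 5.757)
(-15.314, -1.314)
(-20.263, -6.263)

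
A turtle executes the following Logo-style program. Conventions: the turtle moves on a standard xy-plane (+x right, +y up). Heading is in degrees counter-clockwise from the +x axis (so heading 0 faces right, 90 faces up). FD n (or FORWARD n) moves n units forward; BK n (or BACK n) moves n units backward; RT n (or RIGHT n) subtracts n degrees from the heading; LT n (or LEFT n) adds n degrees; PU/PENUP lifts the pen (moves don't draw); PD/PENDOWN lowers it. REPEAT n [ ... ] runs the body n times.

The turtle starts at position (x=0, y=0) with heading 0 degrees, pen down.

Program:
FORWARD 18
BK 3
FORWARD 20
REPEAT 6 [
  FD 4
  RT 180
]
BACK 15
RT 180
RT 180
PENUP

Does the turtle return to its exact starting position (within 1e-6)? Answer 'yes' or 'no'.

Executing turtle program step by step:
Start: pos=(0,0), heading=0, pen down
FD 18: (0,0) -> (18,0) [heading=0, draw]
BK 3: (18,0) -> (15,0) [heading=0, draw]
FD 20: (15,0) -> (35,0) [heading=0, draw]
REPEAT 6 [
  -- iteration 1/6 --
  FD 4: (35,0) -> (39,0) [heading=0, draw]
  RT 180: heading 0 -> 180
  -- iteration 2/6 --
  FD 4: (39,0) -> (35,0) [heading=180, draw]
  RT 180: heading 180 -> 0
  -- iteration 3/6 --
  FD 4: (35,0) -> (39,0) [heading=0, draw]
  RT 180: heading 0 -> 180
  -- iteration 4/6 --
  FD 4: (39,0) -> (35,0) [heading=180, draw]
  RT 180: heading 180 -> 0
  -- iteration 5/6 --
  FD 4: (35,0) -> (39,0) [heading=0, draw]
  RT 180: heading 0 -> 180
  -- iteration 6/6 --
  FD 4: (39,0) -> (35,0) [heading=180, draw]
  RT 180: heading 180 -> 0
]
BK 15: (35,0) -> (20,0) [heading=0, draw]
RT 180: heading 0 -> 180
RT 180: heading 180 -> 0
PU: pen up
Final: pos=(20,0), heading=0, 10 segment(s) drawn

Start position: (0, 0)
Final position: (20, 0)
Distance = 20; >= 1e-6 -> NOT closed

Answer: no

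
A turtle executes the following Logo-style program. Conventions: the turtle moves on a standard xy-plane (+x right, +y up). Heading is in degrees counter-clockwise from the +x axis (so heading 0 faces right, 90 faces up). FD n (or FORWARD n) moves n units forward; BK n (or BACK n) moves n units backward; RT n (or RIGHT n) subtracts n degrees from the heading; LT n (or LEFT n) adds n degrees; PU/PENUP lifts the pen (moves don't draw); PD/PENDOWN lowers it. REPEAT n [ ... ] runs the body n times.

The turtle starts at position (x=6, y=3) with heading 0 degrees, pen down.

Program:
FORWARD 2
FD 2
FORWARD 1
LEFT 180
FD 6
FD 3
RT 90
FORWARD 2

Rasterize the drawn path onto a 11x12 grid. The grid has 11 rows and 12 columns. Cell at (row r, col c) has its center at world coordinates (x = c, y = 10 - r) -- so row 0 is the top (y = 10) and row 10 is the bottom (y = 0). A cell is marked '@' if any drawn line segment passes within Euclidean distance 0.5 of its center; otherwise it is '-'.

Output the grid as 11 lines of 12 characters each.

Answer: ------------
------------
------------
------------
------------
--@---------
--@---------
--@@@@@@@@@@
------------
------------
------------

Derivation:
Segment 0: (6,3) -> (8,3)
Segment 1: (8,3) -> (10,3)
Segment 2: (10,3) -> (11,3)
Segment 3: (11,3) -> (5,3)
Segment 4: (5,3) -> (2,3)
Segment 5: (2,3) -> (2,5)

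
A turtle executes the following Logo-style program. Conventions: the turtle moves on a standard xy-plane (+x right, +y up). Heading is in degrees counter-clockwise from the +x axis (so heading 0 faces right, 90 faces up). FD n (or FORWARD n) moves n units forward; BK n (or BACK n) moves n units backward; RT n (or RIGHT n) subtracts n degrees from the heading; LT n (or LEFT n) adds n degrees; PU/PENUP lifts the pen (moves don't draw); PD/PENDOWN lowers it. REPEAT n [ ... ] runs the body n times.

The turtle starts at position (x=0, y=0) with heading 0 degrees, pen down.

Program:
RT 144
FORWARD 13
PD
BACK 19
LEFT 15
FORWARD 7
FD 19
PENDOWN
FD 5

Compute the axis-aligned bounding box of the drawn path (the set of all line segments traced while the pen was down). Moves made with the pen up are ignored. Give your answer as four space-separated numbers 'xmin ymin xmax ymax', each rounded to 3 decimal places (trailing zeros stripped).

Answer: -14.655 -20.565 4.854 3.527

Derivation:
Executing turtle program step by step:
Start: pos=(0,0), heading=0, pen down
RT 144: heading 0 -> 216
FD 13: (0,0) -> (-10.517,-7.641) [heading=216, draw]
PD: pen down
BK 19: (-10.517,-7.641) -> (4.854,3.527) [heading=216, draw]
LT 15: heading 216 -> 231
FD 7: (4.854,3.527) -> (0.449,-1.913) [heading=231, draw]
FD 19: (0.449,-1.913) -> (-11.508,-16.679) [heading=231, draw]
PD: pen down
FD 5: (-11.508,-16.679) -> (-14.655,-20.565) [heading=231, draw]
Final: pos=(-14.655,-20.565), heading=231, 5 segment(s) drawn

Segment endpoints: x in {-14.655, -11.508, -10.517, 0, 0.449, 4.854}, y in {-20.565, -16.679, -7.641, -1.913, 0, 3.527}
xmin=-14.655, ymin=-20.565, xmax=4.854, ymax=3.527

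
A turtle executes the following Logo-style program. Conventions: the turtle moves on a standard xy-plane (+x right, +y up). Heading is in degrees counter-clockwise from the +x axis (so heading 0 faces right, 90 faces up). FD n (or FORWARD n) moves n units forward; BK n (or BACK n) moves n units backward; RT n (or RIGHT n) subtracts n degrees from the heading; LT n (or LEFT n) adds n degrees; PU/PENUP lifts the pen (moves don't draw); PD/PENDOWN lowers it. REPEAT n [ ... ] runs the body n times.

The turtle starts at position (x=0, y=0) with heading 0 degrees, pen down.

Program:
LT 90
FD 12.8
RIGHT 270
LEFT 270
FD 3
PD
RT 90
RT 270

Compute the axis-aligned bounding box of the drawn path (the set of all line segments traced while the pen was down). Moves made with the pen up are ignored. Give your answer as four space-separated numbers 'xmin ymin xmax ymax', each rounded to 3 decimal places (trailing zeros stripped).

Answer: 0 0 0 15.8

Derivation:
Executing turtle program step by step:
Start: pos=(0,0), heading=0, pen down
LT 90: heading 0 -> 90
FD 12.8: (0,0) -> (0,12.8) [heading=90, draw]
RT 270: heading 90 -> 180
LT 270: heading 180 -> 90
FD 3: (0,12.8) -> (0,15.8) [heading=90, draw]
PD: pen down
RT 90: heading 90 -> 0
RT 270: heading 0 -> 90
Final: pos=(0,15.8), heading=90, 2 segment(s) drawn

Segment endpoints: x in {0, 0, 0}, y in {0, 12.8, 15.8}
xmin=0, ymin=0, xmax=0, ymax=15.8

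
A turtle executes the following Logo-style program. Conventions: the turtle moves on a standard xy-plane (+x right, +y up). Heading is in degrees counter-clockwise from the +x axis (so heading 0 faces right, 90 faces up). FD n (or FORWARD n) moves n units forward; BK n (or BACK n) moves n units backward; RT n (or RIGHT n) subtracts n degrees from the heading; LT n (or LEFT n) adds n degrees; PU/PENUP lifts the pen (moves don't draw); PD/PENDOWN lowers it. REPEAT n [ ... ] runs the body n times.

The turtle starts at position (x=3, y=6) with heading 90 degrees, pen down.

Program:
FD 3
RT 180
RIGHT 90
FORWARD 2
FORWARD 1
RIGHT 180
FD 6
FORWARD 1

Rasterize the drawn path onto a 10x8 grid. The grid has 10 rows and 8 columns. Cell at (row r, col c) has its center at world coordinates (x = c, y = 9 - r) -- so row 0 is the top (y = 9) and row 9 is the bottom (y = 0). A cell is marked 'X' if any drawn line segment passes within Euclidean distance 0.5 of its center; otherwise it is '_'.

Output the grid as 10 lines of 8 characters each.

Answer: XXXXXXXX
___X____
___X____
___X____
________
________
________
________
________
________

Derivation:
Segment 0: (3,6) -> (3,9)
Segment 1: (3,9) -> (1,9)
Segment 2: (1,9) -> (0,9)
Segment 3: (0,9) -> (6,9)
Segment 4: (6,9) -> (7,9)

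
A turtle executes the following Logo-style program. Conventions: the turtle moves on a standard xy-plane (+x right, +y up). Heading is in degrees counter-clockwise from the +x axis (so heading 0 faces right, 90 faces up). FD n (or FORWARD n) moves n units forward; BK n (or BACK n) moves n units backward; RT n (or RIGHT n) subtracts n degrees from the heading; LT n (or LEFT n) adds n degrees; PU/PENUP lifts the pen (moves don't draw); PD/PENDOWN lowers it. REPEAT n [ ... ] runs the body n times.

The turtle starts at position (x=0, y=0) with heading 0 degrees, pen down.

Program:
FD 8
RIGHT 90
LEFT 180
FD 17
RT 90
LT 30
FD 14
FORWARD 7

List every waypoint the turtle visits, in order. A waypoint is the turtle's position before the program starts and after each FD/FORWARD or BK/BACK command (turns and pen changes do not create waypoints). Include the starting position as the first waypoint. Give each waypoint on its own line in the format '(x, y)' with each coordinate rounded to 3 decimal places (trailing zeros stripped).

Answer: (0, 0)
(8, 0)
(8, 17)
(20.124, 24)
(26.187, 27.5)

Derivation:
Executing turtle program step by step:
Start: pos=(0,0), heading=0, pen down
FD 8: (0,0) -> (8,0) [heading=0, draw]
RT 90: heading 0 -> 270
LT 180: heading 270 -> 90
FD 17: (8,0) -> (8,17) [heading=90, draw]
RT 90: heading 90 -> 0
LT 30: heading 0 -> 30
FD 14: (8,17) -> (20.124,24) [heading=30, draw]
FD 7: (20.124,24) -> (26.187,27.5) [heading=30, draw]
Final: pos=(26.187,27.5), heading=30, 4 segment(s) drawn
Waypoints (5 total):
(0, 0)
(8, 0)
(8, 17)
(20.124, 24)
(26.187, 27.5)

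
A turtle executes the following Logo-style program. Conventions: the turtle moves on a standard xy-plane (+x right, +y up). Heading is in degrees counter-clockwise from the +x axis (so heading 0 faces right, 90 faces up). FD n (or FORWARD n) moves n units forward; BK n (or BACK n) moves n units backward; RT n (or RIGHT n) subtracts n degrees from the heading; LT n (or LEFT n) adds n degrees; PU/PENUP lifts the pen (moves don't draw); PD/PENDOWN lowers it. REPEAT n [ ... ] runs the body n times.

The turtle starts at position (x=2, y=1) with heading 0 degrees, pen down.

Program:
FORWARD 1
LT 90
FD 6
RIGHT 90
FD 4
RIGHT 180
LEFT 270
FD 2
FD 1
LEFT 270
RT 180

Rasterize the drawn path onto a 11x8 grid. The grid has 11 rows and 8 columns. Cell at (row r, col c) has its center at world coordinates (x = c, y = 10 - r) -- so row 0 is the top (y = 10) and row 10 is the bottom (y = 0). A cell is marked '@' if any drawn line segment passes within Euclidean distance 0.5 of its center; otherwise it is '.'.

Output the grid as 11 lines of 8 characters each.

Segment 0: (2,1) -> (3,1)
Segment 1: (3,1) -> (3,7)
Segment 2: (3,7) -> (7,7)
Segment 3: (7,7) -> (7,9)
Segment 4: (7,9) -> (7,10)

Answer: .......@
.......@
.......@
...@@@@@
...@....
...@....
...@....
...@....
...@....
..@@....
........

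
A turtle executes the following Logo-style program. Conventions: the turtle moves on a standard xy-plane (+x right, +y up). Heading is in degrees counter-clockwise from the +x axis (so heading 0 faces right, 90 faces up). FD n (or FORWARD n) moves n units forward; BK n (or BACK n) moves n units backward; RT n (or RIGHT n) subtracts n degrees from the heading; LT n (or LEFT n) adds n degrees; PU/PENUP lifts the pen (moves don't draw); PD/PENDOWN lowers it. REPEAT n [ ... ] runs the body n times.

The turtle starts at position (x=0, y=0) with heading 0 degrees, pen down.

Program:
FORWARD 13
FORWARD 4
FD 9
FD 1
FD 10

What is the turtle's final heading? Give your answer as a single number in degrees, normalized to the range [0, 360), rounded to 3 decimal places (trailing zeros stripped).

Executing turtle program step by step:
Start: pos=(0,0), heading=0, pen down
FD 13: (0,0) -> (13,0) [heading=0, draw]
FD 4: (13,0) -> (17,0) [heading=0, draw]
FD 9: (17,0) -> (26,0) [heading=0, draw]
FD 1: (26,0) -> (27,0) [heading=0, draw]
FD 10: (27,0) -> (37,0) [heading=0, draw]
Final: pos=(37,0), heading=0, 5 segment(s) drawn

Answer: 0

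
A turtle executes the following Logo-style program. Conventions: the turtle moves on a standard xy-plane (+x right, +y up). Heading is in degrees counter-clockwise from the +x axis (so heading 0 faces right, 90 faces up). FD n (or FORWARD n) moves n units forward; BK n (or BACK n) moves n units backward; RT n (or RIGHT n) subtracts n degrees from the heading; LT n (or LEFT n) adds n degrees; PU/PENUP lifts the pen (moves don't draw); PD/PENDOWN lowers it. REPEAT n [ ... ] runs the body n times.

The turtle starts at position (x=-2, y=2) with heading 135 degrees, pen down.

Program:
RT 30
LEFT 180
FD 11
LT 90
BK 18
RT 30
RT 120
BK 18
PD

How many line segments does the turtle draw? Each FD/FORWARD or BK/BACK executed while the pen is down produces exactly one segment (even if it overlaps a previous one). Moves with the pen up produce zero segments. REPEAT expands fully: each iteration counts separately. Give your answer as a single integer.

Answer: 3

Derivation:
Executing turtle program step by step:
Start: pos=(-2,2), heading=135, pen down
RT 30: heading 135 -> 105
LT 180: heading 105 -> 285
FD 11: (-2,2) -> (0.847,-8.625) [heading=285, draw]
LT 90: heading 285 -> 15
BK 18: (0.847,-8.625) -> (-16.54,-13.284) [heading=15, draw]
RT 30: heading 15 -> 345
RT 120: heading 345 -> 225
BK 18: (-16.54,-13.284) -> (-3.812,-0.556) [heading=225, draw]
PD: pen down
Final: pos=(-3.812,-0.556), heading=225, 3 segment(s) drawn
Segments drawn: 3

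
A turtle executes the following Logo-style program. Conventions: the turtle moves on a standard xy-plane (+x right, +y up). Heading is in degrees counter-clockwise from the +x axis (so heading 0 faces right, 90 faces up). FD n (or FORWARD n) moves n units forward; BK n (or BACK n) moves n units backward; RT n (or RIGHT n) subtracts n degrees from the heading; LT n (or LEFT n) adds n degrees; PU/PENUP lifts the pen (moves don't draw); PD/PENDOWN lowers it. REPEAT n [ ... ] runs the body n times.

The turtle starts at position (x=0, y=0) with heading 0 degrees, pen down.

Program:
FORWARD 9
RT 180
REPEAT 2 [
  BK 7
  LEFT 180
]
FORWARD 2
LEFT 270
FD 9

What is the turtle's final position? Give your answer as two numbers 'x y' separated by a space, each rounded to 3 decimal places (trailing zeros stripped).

Executing turtle program step by step:
Start: pos=(0,0), heading=0, pen down
FD 9: (0,0) -> (9,0) [heading=0, draw]
RT 180: heading 0 -> 180
REPEAT 2 [
  -- iteration 1/2 --
  BK 7: (9,0) -> (16,0) [heading=180, draw]
  LT 180: heading 180 -> 0
  -- iteration 2/2 --
  BK 7: (16,0) -> (9,0) [heading=0, draw]
  LT 180: heading 0 -> 180
]
FD 2: (9,0) -> (7,0) [heading=180, draw]
LT 270: heading 180 -> 90
FD 9: (7,0) -> (7,9) [heading=90, draw]
Final: pos=(7,9), heading=90, 5 segment(s) drawn

Answer: 7 9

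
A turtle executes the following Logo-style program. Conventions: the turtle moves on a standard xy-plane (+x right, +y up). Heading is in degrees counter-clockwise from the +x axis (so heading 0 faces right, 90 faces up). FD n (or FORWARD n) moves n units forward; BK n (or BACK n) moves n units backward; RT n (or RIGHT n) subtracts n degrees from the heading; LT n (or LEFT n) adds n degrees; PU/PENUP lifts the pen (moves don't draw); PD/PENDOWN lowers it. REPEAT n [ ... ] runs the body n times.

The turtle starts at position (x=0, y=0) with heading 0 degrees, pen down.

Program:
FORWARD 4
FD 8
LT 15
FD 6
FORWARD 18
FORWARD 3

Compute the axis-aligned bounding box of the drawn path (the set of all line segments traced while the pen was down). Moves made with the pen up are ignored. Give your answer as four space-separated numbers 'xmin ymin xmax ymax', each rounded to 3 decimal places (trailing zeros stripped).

Answer: 0 0 38.08 6.988

Derivation:
Executing turtle program step by step:
Start: pos=(0,0), heading=0, pen down
FD 4: (0,0) -> (4,0) [heading=0, draw]
FD 8: (4,0) -> (12,0) [heading=0, draw]
LT 15: heading 0 -> 15
FD 6: (12,0) -> (17.796,1.553) [heading=15, draw]
FD 18: (17.796,1.553) -> (35.182,6.212) [heading=15, draw]
FD 3: (35.182,6.212) -> (38.08,6.988) [heading=15, draw]
Final: pos=(38.08,6.988), heading=15, 5 segment(s) drawn

Segment endpoints: x in {0, 4, 12, 17.796, 35.182, 38.08}, y in {0, 1.553, 6.212, 6.988}
xmin=0, ymin=0, xmax=38.08, ymax=6.988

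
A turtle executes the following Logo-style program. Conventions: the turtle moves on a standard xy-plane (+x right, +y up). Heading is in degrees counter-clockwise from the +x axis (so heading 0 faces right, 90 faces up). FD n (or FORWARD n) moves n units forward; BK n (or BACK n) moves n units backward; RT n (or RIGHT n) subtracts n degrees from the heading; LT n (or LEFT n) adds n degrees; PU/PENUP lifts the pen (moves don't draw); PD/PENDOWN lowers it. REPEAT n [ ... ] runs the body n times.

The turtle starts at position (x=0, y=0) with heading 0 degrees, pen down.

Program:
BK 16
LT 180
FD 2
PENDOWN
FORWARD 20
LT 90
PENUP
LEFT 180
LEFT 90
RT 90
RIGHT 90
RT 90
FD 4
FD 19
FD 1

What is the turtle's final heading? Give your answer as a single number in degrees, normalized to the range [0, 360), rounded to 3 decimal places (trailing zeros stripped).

Answer: 270

Derivation:
Executing turtle program step by step:
Start: pos=(0,0), heading=0, pen down
BK 16: (0,0) -> (-16,0) [heading=0, draw]
LT 180: heading 0 -> 180
FD 2: (-16,0) -> (-18,0) [heading=180, draw]
PD: pen down
FD 20: (-18,0) -> (-38,0) [heading=180, draw]
LT 90: heading 180 -> 270
PU: pen up
LT 180: heading 270 -> 90
LT 90: heading 90 -> 180
RT 90: heading 180 -> 90
RT 90: heading 90 -> 0
RT 90: heading 0 -> 270
FD 4: (-38,0) -> (-38,-4) [heading=270, move]
FD 19: (-38,-4) -> (-38,-23) [heading=270, move]
FD 1: (-38,-23) -> (-38,-24) [heading=270, move]
Final: pos=(-38,-24), heading=270, 3 segment(s) drawn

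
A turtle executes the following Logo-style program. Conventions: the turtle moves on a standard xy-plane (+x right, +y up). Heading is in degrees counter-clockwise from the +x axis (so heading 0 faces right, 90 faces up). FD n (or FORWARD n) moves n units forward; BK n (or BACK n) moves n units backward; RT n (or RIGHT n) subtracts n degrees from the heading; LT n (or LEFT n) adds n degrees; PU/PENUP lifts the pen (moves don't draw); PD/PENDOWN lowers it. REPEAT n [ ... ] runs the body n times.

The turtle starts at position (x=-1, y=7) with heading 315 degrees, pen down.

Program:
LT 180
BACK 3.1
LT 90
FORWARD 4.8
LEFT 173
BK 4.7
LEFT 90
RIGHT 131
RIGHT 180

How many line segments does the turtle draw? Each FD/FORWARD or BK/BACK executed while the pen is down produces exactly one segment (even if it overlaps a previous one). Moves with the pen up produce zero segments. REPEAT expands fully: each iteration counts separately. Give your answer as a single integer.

Executing turtle program step by step:
Start: pos=(-1,7), heading=315, pen down
LT 180: heading 315 -> 135
BK 3.1: (-1,7) -> (1.192,4.808) [heading=135, draw]
LT 90: heading 135 -> 225
FD 4.8: (1.192,4.808) -> (-2.202,1.414) [heading=225, draw]
LT 173: heading 225 -> 38
BK 4.7: (-2.202,1.414) -> (-5.906,-1.48) [heading=38, draw]
LT 90: heading 38 -> 128
RT 131: heading 128 -> 357
RT 180: heading 357 -> 177
Final: pos=(-5.906,-1.48), heading=177, 3 segment(s) drawn
Segments drawn: 3

Answer: 3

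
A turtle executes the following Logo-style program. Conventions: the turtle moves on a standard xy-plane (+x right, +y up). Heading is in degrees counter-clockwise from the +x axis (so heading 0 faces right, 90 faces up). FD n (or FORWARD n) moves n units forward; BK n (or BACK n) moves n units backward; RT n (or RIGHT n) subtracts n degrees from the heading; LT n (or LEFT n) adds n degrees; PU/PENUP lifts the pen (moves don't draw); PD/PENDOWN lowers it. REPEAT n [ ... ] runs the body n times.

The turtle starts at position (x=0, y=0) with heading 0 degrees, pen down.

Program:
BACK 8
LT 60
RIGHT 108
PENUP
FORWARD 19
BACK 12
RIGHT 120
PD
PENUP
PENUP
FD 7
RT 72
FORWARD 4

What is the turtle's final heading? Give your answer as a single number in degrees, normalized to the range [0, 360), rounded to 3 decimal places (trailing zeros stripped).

Executing turtle program step by step:
Start: pos=(0,0), heading=0, pen down
BK 8: (0,0) -> (-8,0) [heading=0, draw]
LT 60: heading 0 -> 60
RT 108: heading 60 -> 312
PU: pen up
FD 19: (-8,0) -> (4.713,-14.12) [heading=312, move]
BK 12: (4.713,-14.12) -> (-3.316,-5.202) [heading=312, move]
RT 120: heading 312 -> 192
PD: pen down
PU: pen up
PU: pen up
FD 7: (-3.316,-5.202) -> (-10.163,-6.657) [heading=192, move]
RT 72: heading 192 -> 120
FD 4: (-10.163,-6.657) -> (-12.163,-3.193) [heading=120, move]
Final: pos=(-12.163,-3.193), heading=120, 1 segment(s) drawn

Answer: 120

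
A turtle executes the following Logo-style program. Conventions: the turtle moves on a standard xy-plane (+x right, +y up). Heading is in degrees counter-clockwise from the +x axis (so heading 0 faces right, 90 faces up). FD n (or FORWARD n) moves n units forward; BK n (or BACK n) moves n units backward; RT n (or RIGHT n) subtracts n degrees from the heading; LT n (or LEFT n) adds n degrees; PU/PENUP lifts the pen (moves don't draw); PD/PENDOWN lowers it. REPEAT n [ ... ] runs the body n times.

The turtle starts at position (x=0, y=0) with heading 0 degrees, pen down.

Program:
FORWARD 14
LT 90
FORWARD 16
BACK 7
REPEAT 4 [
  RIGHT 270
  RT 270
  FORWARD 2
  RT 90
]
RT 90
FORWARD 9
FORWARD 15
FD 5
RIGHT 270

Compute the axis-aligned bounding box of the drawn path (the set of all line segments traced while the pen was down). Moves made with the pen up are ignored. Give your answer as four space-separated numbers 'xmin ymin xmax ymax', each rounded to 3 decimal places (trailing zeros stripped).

Answer: 0 0 43 16

Derivation:
Executing turtle program step by step:
Start: pos=(0,0), heading=0, pen down
FD 14: (0,0) -> (14,0) [heading=0, draw]
LT 90: heading 0 -> 90
FD 16: (14,0) -> (14,16) [heading=90, draw]
BK 7: (14,16) -> (14,9) [heading=90, draw]
REPEAT 4 [
  -- iteration 1/4 --
  RT 270: heading 90 -> 180
  RT 270: heading 180 -> 270
  FD 2: (14,9) -> (14,7) [heading=270, draw]
  RT 90: heading 270 -> 180
  -- iteration 2/4 --
  RT 270: heading 180 -> 270
  RT 270: heading 270 -> 0
  FD 2: (14,7) -> (16,7) [heading=0, draw]
  RT 90: heading 0 -> 270
  -- iteration 3/4 --
  RT 270: heading 270 -> 0
  RT 270: heading 0 -> 90
  FD 2: (16,7) -> (16,9) [heading=90, draw]
  RT 90: heading 90 -> 0
  -- iteration 4/4 --
  RT 270: heading 0 -> 90
  RT 270: heading 90 -> 180
  FD 2: (16,9) -> (14,9) [heading=180, draw]
  RT 90: heading 180 -> 90
]
RT 90: heading 90 -> 0
FD 9: (14,9) -> (23,9) [heading=0, draw]
FD 15: (23,9) -> (38,9) [heading=0, draw]
FD 5: (38,9) -> (43,9) [heading=0, draw]
RT 270: heading 0 -> 90
Final: pos=(43,9), heading=90, 10 segment(s) drawn

Segment endpoints: x in {0, 14, 14, 16, 23, 38, 43}, y in {0, 7, 7, 9, 9, 9, 9, 9, 9, 16}
xmin=0, ymin=0, xmax=43, ymax=16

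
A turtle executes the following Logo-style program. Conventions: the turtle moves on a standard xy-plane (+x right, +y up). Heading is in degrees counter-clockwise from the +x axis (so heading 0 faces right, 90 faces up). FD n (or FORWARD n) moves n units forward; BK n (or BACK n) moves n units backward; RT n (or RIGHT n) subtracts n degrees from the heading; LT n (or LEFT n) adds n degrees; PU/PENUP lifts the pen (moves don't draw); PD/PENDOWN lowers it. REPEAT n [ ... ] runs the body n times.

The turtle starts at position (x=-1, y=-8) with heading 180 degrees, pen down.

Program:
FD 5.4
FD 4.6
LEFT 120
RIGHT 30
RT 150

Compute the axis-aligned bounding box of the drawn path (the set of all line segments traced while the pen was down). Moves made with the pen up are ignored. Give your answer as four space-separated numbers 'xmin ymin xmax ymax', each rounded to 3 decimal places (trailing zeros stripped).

Answer: -11 -8 -1 -8

Derivation:
Executing turtle program step by step:
Start: pos=(-1,-8), heading=180, pen down
FD 5.4: (-1,-8) -> (-6.4,-8) [heading=180, draw]
FD 4.6: (-6.4,-8) -> (-11,-8) [heading=180, draw]
LT 120: heading 180 -> 300
RT 30: heading 300 -> 270
RT 150: heading 270 -> 120
Final: pos=(-11,-8), heading=120, 2 segment(s) drawn

Segment endpoints: x in {-11, -6.4, -1}, y in {-8, -8, -8}
xmin=-11, ymin=-8, xmax=-1, ymax=-8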